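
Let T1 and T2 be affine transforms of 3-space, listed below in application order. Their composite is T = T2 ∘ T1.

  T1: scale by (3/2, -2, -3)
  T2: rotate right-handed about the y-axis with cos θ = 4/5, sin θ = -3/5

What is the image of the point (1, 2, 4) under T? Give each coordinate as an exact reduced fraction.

T1 scale by (3/2, -2, -3): (1, 2, 4) → (3/2, -4, -12)
T2 rotate right-handed about the y-axis with cos θ = 4/5, sin θ = -3/5: (3/2, -4, -12) → (42/5, -4, -87/10)

T(p) = (42/5, -4, -87/10)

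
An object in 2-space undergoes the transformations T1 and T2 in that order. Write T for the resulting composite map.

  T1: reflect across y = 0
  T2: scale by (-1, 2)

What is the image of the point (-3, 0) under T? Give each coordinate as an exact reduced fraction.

T1 reflect across y = 0: (-3, 0) → (-3, 0)
T2 scale by (-1, 2): (-3, 0) → (3, 0)

T(p) = (3, 0)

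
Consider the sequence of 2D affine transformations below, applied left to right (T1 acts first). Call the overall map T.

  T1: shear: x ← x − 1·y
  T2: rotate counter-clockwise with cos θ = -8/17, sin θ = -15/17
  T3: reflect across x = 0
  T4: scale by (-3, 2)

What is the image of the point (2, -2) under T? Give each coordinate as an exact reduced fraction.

T(p) = (-186/17, -88/17)

T1 shear: x ← x − 1·y: (2, -2) → (4, -2)
T2 rotate counter-clockwise with cos θ = -8/17, sin θ = -15/17: (4, -2) → (-62/17, -44/17)
T3 reflect across x = 0: (-62/17, -44/17) → (62/17, -44/17)
T4 scale by (-3, 2): (62/17, -44/17) → (-186/17, -88/17)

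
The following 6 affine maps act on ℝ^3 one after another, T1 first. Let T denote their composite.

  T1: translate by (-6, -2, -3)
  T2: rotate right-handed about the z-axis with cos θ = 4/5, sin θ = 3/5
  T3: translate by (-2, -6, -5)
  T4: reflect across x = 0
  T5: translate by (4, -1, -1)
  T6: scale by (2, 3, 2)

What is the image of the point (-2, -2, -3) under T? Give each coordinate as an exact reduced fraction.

T1 translate by (-6, -2, -3): (-2, -2, -3) → (-8, -4, -6)
T2 rotate right-handed about the z-axis with cos θ = 4/5, sin θ = 3/5: (-8, -4, -6) → (-4, -8, -6)
T3 translate by (-2, -6, -5): (-4, -8, -6) → (-6, -14, -11)
T4 reflect across x = 0: (-6, -14, -11) → (6, -14, -11)
T5 translate by (4, -1, -1): (6, -14, -11) → (10, -15, -12)
T6 scale by (2, 3, 2): (10, -15, -12) → (20, -45, -24)

T(p) = (20, -45, -24)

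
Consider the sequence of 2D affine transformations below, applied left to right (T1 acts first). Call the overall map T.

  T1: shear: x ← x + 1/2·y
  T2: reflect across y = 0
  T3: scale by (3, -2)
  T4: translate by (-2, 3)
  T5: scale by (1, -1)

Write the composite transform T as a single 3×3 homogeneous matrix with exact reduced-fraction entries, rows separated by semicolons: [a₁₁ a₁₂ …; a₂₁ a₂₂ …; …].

T1 = [1 1/2 0; 0 1 0; 0 0 1]
T2·T1 = [1 1/2 0; 0 -1 0; 0 0 1]
T3·…·T1 = [3 3/2 0; 0 2 0; 0 0 1]
T4·…·T1 = [3 3/2 -2; 0 2 3; 0 0 1]
T5·…·T1 = [3 3/2 -2; 0 -2 -3; 0 0 1]

T = [3 3/2 -2; 0 -2 -3; 0 0 1]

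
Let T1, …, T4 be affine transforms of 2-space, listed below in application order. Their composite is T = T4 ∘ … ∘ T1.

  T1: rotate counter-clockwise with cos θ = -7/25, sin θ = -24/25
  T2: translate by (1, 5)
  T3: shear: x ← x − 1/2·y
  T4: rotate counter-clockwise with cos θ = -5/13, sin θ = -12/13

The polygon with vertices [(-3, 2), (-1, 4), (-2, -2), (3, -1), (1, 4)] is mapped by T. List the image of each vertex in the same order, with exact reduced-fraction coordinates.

image vertices: (4367/650, -189/65), (2229/650, -283/65), (5513/650, 59/65), (194/65, 12/13), (977/650, -259/65)

T1 rotate counter-clockwise with cos θ = -7/25, sin θ = -24/25: (-3, 2) → (69/25, 58/25); (-1, 4) → (103/25, -4/25); (-2, -2) → (-34/25, 62/25); (3, -1) → (-9/5, -13/5); (1, 4) → (89/25, -52/25)
T2 translate by (1, 5): (69/25, 58/25) → (94/25, 183/25); (103/25, -4/25) → (128/25, 121/25); (-34/25, 62/25) → (-9/25, 187/25); (-9/5, -13/5) → (-4/5, 12/5); (89/25, -52/25) → (114/25, 73/25)
T3 shear: x ← x − 1/2·y: (94/25, 183/25) → (1/10, 183/25); (128/25, 121/25) → (27/10, 121/25); (-9/25, 187/25) → (-41/10, 187/25); (-4/5, 12/5) → (-2, 12/5); (114/25, 73/25) → (31/10, 73/25)
T4 rotate counter-clockwise with cos θ = -5/13, sin θ = -12/13: (1/10, 183/25) → (4367/650, -189/65); (27/10, 121/25) → (2229/650, -283/65); (-41/10, 187/25) → (5513/650, 59/65); (-2, 12/5) → (194/65, 12/13); (31/10, 73/25) → (977/650, -259/65)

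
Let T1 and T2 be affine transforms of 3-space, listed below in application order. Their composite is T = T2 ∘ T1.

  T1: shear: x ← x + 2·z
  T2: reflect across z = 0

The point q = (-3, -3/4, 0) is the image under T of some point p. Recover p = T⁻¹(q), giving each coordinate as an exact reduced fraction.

p = (-3, -3/4, 0)

T1 = [1 0 2 0; 0 1 0 0; 0 0 1 0; 0 0 0 1]
T2·T1 = [1 0 2 0; 0 1 0 0; 0 0 -1 0; 0 0 0 1]
det M = -1; M⁻¹ = [1 0 2 0; 0 1 0 0; 0 0 -1 0; 0 0 0 1]
M⁻¹ · (-3, -3/4, 0)ᵀ = (-3, -3/4, 0)ᵀ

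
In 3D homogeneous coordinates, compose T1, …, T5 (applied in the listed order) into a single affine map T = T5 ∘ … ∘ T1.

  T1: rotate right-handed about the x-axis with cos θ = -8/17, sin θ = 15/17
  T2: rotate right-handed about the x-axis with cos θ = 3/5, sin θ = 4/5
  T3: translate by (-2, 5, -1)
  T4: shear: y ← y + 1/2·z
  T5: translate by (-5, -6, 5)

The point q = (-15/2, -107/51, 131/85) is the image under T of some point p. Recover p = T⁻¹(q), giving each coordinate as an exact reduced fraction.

T1 = [1 0 0 0; 0 -8/17 -15/17 0; 0 15/17 -8/17 0; 0 0 0 1]
T2·T1 = [1 0 0 0; 0 -84/85 -13/85 0; 0 13/85 -84/85 0; 0 0 0 1]
T3·…·T1 = [1 0 0 -2; 0 -84/85 -13/85 5; 0 13/85 -84/85 -1; 0 0 0 1]
T4·…·T1 = [1 0 0 -2; 0 -31/34 -11/17 9/2; 0 13/85 -84/85 -1; 0 0 0 1]
T5·…·T1 = [1 0 0 -7; 0 -31/34 -11/17 -3/2; 0 13/85 -84/85 4; 0 0 0 1]
det M = 1; M⁻¹ = [1 0 0 7; 0 -84/85 11/17 -346/85; 0 -13/85 -31/34 581/170; 0 0 0 1]
M⁻¹ · (-15/2, -107/51, 131/85)ᵀ = (-1/2, -1, 7/3)ᵀ

p = (-1/2, -1, 7/3)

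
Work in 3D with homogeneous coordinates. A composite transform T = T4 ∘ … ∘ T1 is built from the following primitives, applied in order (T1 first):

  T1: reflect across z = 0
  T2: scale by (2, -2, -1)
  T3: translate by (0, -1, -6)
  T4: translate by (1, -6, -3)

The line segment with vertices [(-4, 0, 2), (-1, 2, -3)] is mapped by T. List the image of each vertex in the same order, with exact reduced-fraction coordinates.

image vertices: (-7, -7, -7), (-1, -11, -12)

T1 reflect across z = 0: (-4, 0, 2) → (-4, 0, -2); (-1, 2, -3) → (-1, 2, 3)
T2 scale by (2, -2, -1): (-4, 0, -2) → (-8, 0, 2); (-1, 2, 3) → (-2, -4, -3)
T3 translate by (0, -1, -6): (-8, 0, 2) → (-8, -1, -4); (-2, -4, -3) → (-2, -5, -9)
T4 translate by (1, -6, -3): (-8, -1, -4) → (-7, -7, -7); (-2, -5, -9) → (-1, -11, -12)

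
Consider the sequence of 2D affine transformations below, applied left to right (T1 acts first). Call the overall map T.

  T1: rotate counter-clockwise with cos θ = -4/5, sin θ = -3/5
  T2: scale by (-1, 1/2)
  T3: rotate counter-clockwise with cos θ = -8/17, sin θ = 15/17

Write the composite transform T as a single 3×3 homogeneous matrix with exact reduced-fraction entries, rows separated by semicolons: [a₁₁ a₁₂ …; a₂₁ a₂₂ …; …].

T = [-19/170 54/85 0; 72/85 -29/85 0; 0 0 1]

T1 = [-4/5 3/5 0; -3/5 -4/5 0; 0 0 1]
T2·T1 = [4/5 -3/5 0; -3/10 -2/5 0; 0 0 1]
T3·…·T1 = [-19/170 54/85 0; 72/85 -29/85 0; 0 0 1]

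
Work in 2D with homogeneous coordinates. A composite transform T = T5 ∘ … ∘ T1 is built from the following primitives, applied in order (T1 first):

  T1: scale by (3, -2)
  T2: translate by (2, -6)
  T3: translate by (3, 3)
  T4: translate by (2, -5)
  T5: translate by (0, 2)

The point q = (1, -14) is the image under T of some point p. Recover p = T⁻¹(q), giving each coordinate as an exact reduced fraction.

T1 = [3 0 0; 0 -2 0; 0 0 1]
T2·T1 = [3 0 2; 0 -2 -6; 0 0 1]
T3·…·T1 = [3 0 5; 0 -2 -3; 0 0 1]
T4·…·T1 = [3 0 7; 0 -2 -8; 0 0 1]
T5·…·T1 = [3 0 7; 0 -2 -6; 0 0 1]
det M = -6; M⁻¹ = [1/3 0 -7/3; 0 -1/2 -3; 0 0 1]
M⁻¹ · (1, -14)ᵀ = (-2, 4)ᵀ

p = (-2, 4)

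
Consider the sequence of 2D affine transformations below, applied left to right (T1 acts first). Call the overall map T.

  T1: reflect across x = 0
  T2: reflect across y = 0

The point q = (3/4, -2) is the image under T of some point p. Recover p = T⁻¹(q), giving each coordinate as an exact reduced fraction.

p = (-3/4, 2)

T1 = [-1 0 0; 0 1 0; 0 0 1]
T2·T1 = [-1 0 0; 0 -1 0; 0 0 1]
det M = 1; M⁻¹ = [-1 0 0; 0 -1 0; 0 0 1]
M⁻¹ · (3/4, -2)ᵀ = (-3/4, 2)ᵀ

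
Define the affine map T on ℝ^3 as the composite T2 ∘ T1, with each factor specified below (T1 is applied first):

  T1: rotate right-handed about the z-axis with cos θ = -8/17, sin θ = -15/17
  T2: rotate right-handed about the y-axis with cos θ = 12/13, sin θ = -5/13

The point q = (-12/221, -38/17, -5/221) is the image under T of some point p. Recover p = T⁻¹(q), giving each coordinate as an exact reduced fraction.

p = (2, 1, 0)

T1 = [-8/17 15/17 0 0; -15/17 -8/17 0 0; 0 0 1 0; 0 0 0 1]
T2·T1 = [-96/221 180/221 -5/13 0; -15/17 -8/17 0 0; -40/221 75/221 12/13 0; 0 0 0 1]
det M = 1; M⁻¹ = [-96/221 -15/17 -40/221 0; 180/221 -8/17 75/221 0; -5/13 0 12/13 0; 0 0 0 1]
M⁻¹ · (-12/221, -38/17, -5/221)ᵀ = (2, 1, 0)ᵀ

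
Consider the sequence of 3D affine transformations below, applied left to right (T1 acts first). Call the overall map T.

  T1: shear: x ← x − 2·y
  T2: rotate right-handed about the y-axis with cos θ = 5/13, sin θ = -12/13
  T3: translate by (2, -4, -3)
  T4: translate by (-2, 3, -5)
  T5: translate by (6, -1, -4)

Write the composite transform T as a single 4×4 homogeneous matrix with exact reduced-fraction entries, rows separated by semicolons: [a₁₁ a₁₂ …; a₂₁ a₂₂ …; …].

T1 = [1 -2 0 0; 0 1 0 0; 0 0 1 0; 0 0 0 1]
T2·T1 = [5/13 -10/13 -12/13 0; 0 1 0 0; 12/13 -24/13 5/13 0; 0 0 0 1]
T3·…·T1 = [5/13 -10/13 -12/13 2; 0 1 0 -4; 12/13 -24/13 5/13 -3; 0 0 0 1]
T4·…·T1 = [5/13 -10/13 -12/13 0; 0 1 0 -1; 12/13 -24/13 5/13 -8; 0 0 0 1]
T5·…·T1 = [5/13 -10/13 -12/13 6; 0 1 0 -2; 12/13 -24/13 5/13 -12; 0 0 0 1]

T = [5/13 -10/13 -12/13 6; 0 1 0 -2; 12/13 -24/13 5/13 -12; 0 0 0 1]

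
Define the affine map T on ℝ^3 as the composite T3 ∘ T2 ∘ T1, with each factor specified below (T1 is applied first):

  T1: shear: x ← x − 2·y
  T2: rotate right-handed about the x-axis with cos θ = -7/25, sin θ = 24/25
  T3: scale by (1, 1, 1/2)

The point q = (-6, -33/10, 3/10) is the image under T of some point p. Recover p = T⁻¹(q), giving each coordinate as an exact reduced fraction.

p = (-3, 3/2, 3)

T1 = [1 -2 0 0; 0 1 0 0; 0 0 1 0; 0 0 0 1]
T2·T1 = [1 -2 0 0; 0 -7/25 -24/25 0; 0 24/25 -7/25 0; 0 0 0 1]
T3·…·T1 = [1 -2 0 0; 0 -7/25 -24/25 0; 0 12/25 -7/50 0; 0 0 0 1]
det M = 1/2; M⁻¹ = [1 -14/25 96/25 0; 0 -7/25 48/25 0; 0 -24/25 -14/25 0; 0 0 0 1]
M⁻¹ · (-6, -33/10, 3/10)ᵀ = (-3, 3/2, 3)ᵀ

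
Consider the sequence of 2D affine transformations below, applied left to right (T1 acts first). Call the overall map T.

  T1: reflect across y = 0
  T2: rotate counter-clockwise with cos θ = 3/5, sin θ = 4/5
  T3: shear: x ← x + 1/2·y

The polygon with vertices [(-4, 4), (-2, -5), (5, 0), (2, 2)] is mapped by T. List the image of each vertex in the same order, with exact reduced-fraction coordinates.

image vertices: (-2, -28/5), (-9/2, 7/5), (5, 4), (3, 2/5)

T1 reflect across y = 0: (-4, 4) → (-4, -4); (-2, -5) → (-2, 5); (5, 0) → (5, 0); (2, 2) → (2, -2)
T2 rotate counter-clockwise with cos θ = 3/5, sin θ = 4/5: (-4, -4) → (4/5, -28/5); (-2, 5) → (-26/5, 7/5); (5, 0) → (3, 4); (2, -2) → (14/5, 2/5)
T3 shear: x ← x + 1/2·y: (4/5, -28/5) → (-2, -28/5); (-26/5, 7/5) → (-9/2, 7/5); (3, 4) → (5, 4); (14/5, 2/5) → (3, 2/5)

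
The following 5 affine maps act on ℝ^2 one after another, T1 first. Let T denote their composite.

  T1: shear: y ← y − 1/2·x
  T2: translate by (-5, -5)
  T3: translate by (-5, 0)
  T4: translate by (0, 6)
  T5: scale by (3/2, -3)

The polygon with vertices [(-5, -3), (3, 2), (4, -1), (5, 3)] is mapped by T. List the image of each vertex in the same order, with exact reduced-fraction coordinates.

image vertices: (-45/2, -3/2), (-21/2, -9/2), (-9, 6), (-15/2, -9/2)

T1 shear: y ← y − 1/2·x: (-5, -3) → (-5, -1/2); (3, 2) → (3, 1/2); (4, -1) → (4, -3); (5, 3) → (5, 1/2)
T2 translate by (-5, -5): (-5, -1/2) → (-10, -11/2); (3, 1/2) → (-2, -9/2); (4, -3) → (-1, -8); (5, 1/2) → (0, -9/2)
T3 translate by (-5, 0): (-10, -11/2) → (-15, -11/2); (-2, -9/2) → (-7, -9/2); (-1, -8) → (-6, -8); (0, -9/2) → (-5, -9/2)
T4 translate by (0, 6): (-15, -11/2) → (-15, 1/2); (-7, -9/2) → (-7, 3/2); (-6, -8) → (-6, -2); (-5, -9/2) → (-5, 3/2)
T5 scale by (3/2, -3): (-15, 1/2) → (-45/2, -3/2); (-7, 3/2) → (-21/2, -9/2); (-6, -2) → (-9, 6); (-5, 3/2) → (-15/2, -9/2)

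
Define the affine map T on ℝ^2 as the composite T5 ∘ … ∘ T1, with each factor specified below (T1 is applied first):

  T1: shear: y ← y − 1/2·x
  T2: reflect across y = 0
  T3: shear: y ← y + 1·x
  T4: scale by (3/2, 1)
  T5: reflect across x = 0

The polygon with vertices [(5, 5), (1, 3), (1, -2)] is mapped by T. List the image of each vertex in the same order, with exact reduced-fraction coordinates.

T1 shear: y ← y − 1/2·x: (5, 5) → (5, 5/2); (1, 3) → (1, 5/2); (1, -2) → (1, -5/2)
T2 reflect across y = 0: (5, 5/2) → (5, -5/2); (1, 5/2) → (1, -5/2); (1, -5/2) → (1, 5/2)
T3 shear: y ← y + 1·x: (5, -5/2) → (5, 5/2); (1, -5/2) → (1, -3/2); (1, 5/2) → (1, 7/2)
T4 scale by (3/2, 1): (5, 5/2) → (15/2, 5/2); (1, -3/2) → (3/2, -3/2); (1, 7/2) → (3/2, 7/2)
T5 reflect across x = 0: (15/2, 5/2) → (-15/2, 5/2); (3/2, -3/2) → (-3/2, -3/2); (3/2, 7/2) → (-3/2, 7/2)

image vertices: (-15/2, 5/2), (-3/2, -3/2), (-3/2, 7/2)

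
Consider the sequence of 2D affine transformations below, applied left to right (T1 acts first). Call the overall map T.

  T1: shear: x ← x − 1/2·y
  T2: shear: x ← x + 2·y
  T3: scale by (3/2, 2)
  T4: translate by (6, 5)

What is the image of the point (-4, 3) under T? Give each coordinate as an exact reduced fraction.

T(p) = (27/4, 11)

T1 shear: x ← x − 1/2·y: (-4, 3) → (-11/2, 3)
T2 shear: x ← x + 2·y: (-11/2, 3) → (1/2, 3)
T3 scale by (3/2, 2): (1/2, 3) → (3/4, 6)
T4 translate by (6, 5): (3/4, 6) → (27/4, 11)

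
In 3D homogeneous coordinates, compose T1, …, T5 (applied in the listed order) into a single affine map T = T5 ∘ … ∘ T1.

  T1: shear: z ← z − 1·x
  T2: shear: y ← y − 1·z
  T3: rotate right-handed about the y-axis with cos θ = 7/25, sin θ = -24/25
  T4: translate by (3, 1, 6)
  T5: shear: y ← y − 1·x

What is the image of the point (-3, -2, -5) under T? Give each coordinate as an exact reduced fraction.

T(p) = (102/25, -77/25, 64/25)

T1 shear: z ← z − 1·x: (-3, -2, -5) → (-3, -2, -2)
T2 shear: y ← y − 1·z: (-3, -2, -2) → (-3, 0, -2)
T3 rotate right-handed about the y-axis with cos θ = 7/25, sin θ = -24/25: (-3, 0, -2) → (27/25, 0, -86/25)
T4 translate by (3, 1, 6): (27/25, 0, -86/25) → (102/25, 1, 64/25)
T5 shear: y ← y − 1·x: (102/25, 1, 64/25) → (102/25, -77/25, 64/25)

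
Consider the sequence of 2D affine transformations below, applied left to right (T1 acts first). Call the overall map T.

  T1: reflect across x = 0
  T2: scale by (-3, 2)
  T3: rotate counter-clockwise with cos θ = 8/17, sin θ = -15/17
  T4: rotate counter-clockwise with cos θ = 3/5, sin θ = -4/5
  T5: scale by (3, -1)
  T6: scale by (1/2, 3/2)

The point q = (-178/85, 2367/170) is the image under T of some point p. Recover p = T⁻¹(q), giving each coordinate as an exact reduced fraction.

T1 = [-1 0 0; 0 1 0; 0 0 1]
T2·T1 = [3 0 0; 0 2 0; 0 0 1]
T3·…·T1 = [24/17 30/17 0; -45/17 16/17 0; 0 0 1]
T4·…·T1 = [-108/85 154/85 0; -231/85 -72/85 0; 0 0 1]
T5·…·T1 = [-324/85 462/85 0; 231/85 72/85 0; 0 0 1]
T6·…·T1 = [-162/85 231/85 0; 693/170 108/85 0; 0 0 1]
det M = -27/2; M⁻¹ = [-8/85 154/765 0; 77/255 12/85 0; 0 0 1]
M⁻¹ · (-178/85, 2367/170)ᵀ = (3, 4/3)ᵀ

p = (3, 4/3)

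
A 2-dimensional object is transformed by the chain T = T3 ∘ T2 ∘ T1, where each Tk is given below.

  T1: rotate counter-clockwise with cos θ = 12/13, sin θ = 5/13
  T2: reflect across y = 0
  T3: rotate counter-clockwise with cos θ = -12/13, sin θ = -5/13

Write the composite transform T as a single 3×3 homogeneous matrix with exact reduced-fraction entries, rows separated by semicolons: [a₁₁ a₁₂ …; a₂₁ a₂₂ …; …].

T = [-1 0 0; 0 1 0; 0 0 1]

T1 = [12/13 -5/13 0; 5/13 12/13 0; 0 0 1]
T2·T1 = [12/13 -5/13 0; -5/13 -12/13 0; 0 0 1]
T3·…·T1 = [-1 0 0; 0 1 0; 0 0 1]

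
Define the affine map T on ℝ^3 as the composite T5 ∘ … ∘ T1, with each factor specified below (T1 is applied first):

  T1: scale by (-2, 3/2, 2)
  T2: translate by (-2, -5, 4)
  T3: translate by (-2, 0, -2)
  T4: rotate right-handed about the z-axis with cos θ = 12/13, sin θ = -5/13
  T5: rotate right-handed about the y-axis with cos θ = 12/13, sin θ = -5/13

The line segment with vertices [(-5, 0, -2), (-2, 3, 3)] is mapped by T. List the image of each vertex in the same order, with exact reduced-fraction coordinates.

T1 scale by (-2, 3/2, 2): (-5, 0, -2) → (10, 0, -4); (-2, 3, 3) → (4, 9/2, 6)
T2 translate by (-2, -5, 4): (10, 0, -4) → (8, -5, 0); (4, 9/2, 6) → (2, -1/2, 10)
T3 translate by (-2, 0, -2): (8, -5, 0) → (6, -5, -2); (2, -1/2, 10) → (0, -1/2, 8)
T4 rotate right-handed about the z-axis with cos θ = 12/13, sin θ = -5/13: (6, -5, -2) → (47/13, -90/13, -2); (0, -1/2, 8) → (-5/26, -6/13, 8)
T5 rotate right-handed about the y-axis with cos θ = 12/13, sin θ = -5/13: (47/13, -90/13, -2) → (694/169, -90/13, -77/169); (-5/26, -6/13, 8) → (-550/169, -6/13, 2471/338)

image vertices: (694/169, -90/13, -77/169), (-550/169, -6/13, 2471/338)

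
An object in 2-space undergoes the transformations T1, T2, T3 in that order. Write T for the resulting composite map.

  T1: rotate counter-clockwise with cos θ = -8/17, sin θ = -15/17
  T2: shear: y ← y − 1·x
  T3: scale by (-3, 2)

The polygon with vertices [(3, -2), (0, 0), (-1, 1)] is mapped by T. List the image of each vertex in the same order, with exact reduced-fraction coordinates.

image vertices: (162/17, 50/17), (0, 0), (-69/17, -32/17)

T1 rotate counter-clockwise with cos θ = -8/17, sin θ = -15/17: (3, -2) → (-54/17, -29/17); (0, 0) → (0, 0); (-1, 1) → (23/17, 7/17)
T2 shear: y ← y − 1·x: (-54/17, -29/17) → (-54/17, 25/17); (0, 0) → (0, 0); (23/17, 7/17) → (23/17, -16/17)
T3 scale by (-3, 2): (-54/17, 25/17) → (162/17, 50/17); (0, 0) → (0, 0); (23/17, -16/17) → (-69/17, -32/17)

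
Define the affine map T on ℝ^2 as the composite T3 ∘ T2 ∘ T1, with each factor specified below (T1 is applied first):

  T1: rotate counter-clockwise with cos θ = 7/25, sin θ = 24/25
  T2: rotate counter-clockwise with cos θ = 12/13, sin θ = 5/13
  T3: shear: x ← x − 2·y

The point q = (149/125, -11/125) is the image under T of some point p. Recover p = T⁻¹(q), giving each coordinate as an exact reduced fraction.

T1 = [7/25 -24/25 0; 24/25 7/25 0; 0 0 1]
T2·T1 = [-36/325 -323/325 0; 323/325 -36/325 0; 0 0 1]
T3·…·T1 = [-682/325 -251/325 0; 323/325 -36/325 0; 0 0 1]
det M = 1; M⁻¹ = [-36/325 251/325 0; -323/325 -682/325 0; 0 0 1]
M⁻¹ · (149/125, -11/125)ᵀ = (-1/5, -1)ᵀ

p = (-1/5, -1)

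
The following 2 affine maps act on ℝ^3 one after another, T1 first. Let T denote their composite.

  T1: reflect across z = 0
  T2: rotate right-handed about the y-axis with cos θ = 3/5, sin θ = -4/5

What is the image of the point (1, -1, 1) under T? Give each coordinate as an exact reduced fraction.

T1 reflect across z = 0: (1, -1, 1) → (1, -1, -1)
T2 rotate right-handed about the y-axis with cos θ = 3/5, sin θ = -4/5: (1, -1, -1) → (7/5, -1, 1/5)

T(p) = (7/5, -1, 1/5)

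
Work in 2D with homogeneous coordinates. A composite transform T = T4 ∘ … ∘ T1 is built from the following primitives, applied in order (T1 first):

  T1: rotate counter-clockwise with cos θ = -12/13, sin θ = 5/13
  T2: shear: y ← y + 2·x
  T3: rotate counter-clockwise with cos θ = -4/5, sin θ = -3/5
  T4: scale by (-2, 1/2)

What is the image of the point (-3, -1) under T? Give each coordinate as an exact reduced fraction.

T1 rotate counter-clockwise with cos θ = -12/13, sin θ = 5/13: (-3, -1) → (41/13, -3/13)
T2 shear: y ← y + 2·x: (41/13, -3/13) → (41/13, 79/13)
T3 rotate counter-clockwise with cos θ = -4/5, sin θ = -3/5: (41/13, 79/13) → (73/65, -439/65)
T4 scale by (-2, 1/2): (73/65, -439/65) → (-146/65, -439/130)

T(p) = (-146/65, -439/130)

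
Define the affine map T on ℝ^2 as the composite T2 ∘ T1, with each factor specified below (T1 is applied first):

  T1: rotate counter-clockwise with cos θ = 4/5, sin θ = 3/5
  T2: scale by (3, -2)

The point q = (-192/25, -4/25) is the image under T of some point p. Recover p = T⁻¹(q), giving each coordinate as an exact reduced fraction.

T1 = [4/5 -3/5 0; 3/5 4/5 0; 0 0 1]
T2·T1 = [12/5 -9/5 0; -6/5 -8/5 0; 0 0 1]
det M = -6; M⁻¹ = [4/15 -3/10 0; -1/5 -2/5 0; 0 0 1]
M⁻¹ · (-192/25, -4/25)ᵀ = (-2, 8/5)ᵀ

p = (-2, 8/5)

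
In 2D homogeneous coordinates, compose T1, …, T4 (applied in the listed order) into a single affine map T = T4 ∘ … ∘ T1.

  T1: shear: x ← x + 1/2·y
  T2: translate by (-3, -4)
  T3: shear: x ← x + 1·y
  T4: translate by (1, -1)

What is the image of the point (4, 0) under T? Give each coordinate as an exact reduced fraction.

T(p) = (-2, -5)

T1 shear: x ← x + 1/2·y: (4, 0) → (4, 0)
T2 translate by (-3, -4): (4, 0) → (1, -4)
T3 shear: x ← x + 1·y: (1, -4) → (-3, -4)
T4 translate by (1, -1): (-3, -4) → (-2, -5)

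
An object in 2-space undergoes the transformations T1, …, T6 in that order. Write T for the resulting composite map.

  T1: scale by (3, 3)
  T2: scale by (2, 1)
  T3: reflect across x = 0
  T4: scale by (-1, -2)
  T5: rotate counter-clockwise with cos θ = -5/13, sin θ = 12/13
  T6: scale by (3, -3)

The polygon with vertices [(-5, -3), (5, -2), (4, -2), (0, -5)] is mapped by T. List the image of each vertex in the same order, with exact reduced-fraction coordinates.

image vertices: (-198/13, 1350/13), (-882/13, -900/13), (-792/13, -684/13), (-1080/13, 450/13)

T1 scale by (3, 3): (-5, -3) → (-15, -9); (5, -2) → (15, -6); (4, -2) → (12, -6); (0, -5) → (0, -15)
T2 scale by (2, 1): (-15, -9) → (-30, -9); (15, -6) → (30, -6); (12, -6) → (24, -6); (0, -15) → (0, -15)
T3 reflect across x = 0: (-30, -9) → (30, -9); (30, -6) → (-30, -6); (24, -6) → (-24, -6); (0, -15) → (0, -15)
T4 scale by (-1, -2): (30, -9) → (-30, 18); (-30, -6) → (30, 12); (-24, -6) → (24, 12); (0, -15) → (0, 30)
T5 rotate counter-clockwise with cos θ = -5/13, sin θ = 12/13: (-30, 18) → (-66/13, -450/13); (30, 12) → (-294/13, 300/13); (24, 12) → (-264/13, 228/13); (0, 30) → (-360/13, -150/13)
T6 scale by (3, -3): (-66/13, -450/13) → (-198/13, 1350/13); (-294/13, 300/13) → (-882/13, -900/13); (-264/13, 228/13) → (-792/13, -684/13); (-360/13, -150/13) → (-1080/13, 450/13)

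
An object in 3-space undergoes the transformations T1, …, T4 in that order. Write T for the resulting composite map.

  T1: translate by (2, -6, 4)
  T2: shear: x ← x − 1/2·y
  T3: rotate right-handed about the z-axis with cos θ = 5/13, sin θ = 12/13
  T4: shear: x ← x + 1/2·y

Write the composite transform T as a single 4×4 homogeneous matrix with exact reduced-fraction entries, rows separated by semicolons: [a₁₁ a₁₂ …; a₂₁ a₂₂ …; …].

T = [11/13 -15/13 0 112/13; 12/13 -1/13 0 30/13; 0 0 1 4; 0 0 0 1]

T1 = [1 0 0 2; 0 1 0 -6; 0 0 1 4; 0 0 0 1]
T2·T1 = [1 -1/2 0 5; 0 1 0 -6; 0 0 1 4; 0 0 0 1]
T3·…·T1 = [5/13 -29/26 0 97/13; 12/13 -1/13 0 30/13; 0 0 1 4; 0 0 0 1]
T4·…·T1 = [11/13 -15/13 0 112/13; 12/13 -1/13 0 30/13; 0 0 1 4; 0 0 0 1]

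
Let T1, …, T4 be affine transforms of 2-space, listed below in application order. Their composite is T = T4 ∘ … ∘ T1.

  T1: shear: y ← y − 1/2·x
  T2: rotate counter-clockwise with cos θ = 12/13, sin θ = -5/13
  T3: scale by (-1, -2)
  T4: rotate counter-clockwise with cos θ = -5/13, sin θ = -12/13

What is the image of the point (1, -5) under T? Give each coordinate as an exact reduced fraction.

T(p) = (3253/338, -896/169)

T1 shear: y ← y − 1/2·x: (1, -5) → (1, -11/2)
T2 rotate counter-clockwise with cos θ = 12/13, sin θ = -5/13: (1, -11/2) → (-31/26, -71/13)
T3 scale by (-1, -2): (-31/26, -71/13) → (31/26, 142/13)
T4 rotate counter-clockwise with cos θ = -5/13, sin θ = -12/13: (31/26, 142/13) → (3253/338, -896/169)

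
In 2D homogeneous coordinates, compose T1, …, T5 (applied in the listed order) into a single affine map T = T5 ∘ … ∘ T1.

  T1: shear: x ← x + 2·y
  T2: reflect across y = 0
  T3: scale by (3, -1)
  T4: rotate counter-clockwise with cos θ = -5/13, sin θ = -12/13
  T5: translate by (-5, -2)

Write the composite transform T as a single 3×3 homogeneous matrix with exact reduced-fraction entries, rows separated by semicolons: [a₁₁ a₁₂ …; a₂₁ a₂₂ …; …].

T = [-15/13 -18/13 -5; -36/13 -77/13 -2; 0 0 1]

T1 = [1 2 0; 0 1 0; 0 0 1]
T2·T1 = [1 2 0; 0 -1 0; 0 0 1]
T3·…·T1 = [3 6 0; 0 1 0; 0 0 1]
T4·…·T1 = [-15/13 -18/13 0; -36/13 -77/13 0; 0 0 1]
T5·…·T1 = [-15/13 -18/13 -5; -36/13 -77/13 -2; 0 0 1]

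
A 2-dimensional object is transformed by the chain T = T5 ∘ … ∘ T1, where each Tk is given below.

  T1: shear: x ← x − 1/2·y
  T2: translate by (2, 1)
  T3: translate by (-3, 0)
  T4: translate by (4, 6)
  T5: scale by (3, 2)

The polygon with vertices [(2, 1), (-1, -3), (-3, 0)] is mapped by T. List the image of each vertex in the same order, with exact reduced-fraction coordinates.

T1 shear: x ← x − 1/2·y: (2, 1) → (3/2, 1); (-1, -3) → (1/2, -3); (-3, 0) → (-3, 0)
T2 translate by (2, 1): (3/2, 1) → (7/2, 2); (1/2, -3) → (5/2, -2); (-3, 0) → (-1, 1)
T3 translate by (-3, 0): (7/2, 2) → (1/2, 2); (5/2, -2) → (-1/2, -2); (-1, 1) → (-4, 1)
T4 translate by (4, 6): (1/2, 2) → (9/2, 8); (-1/2, -2) → (7/2, 4); (-4, 1) → (0, 7)
T5 scale by (3, 2): (9/2, 8) → (27/2, 16); (7/2, 4) → (21/2, 8); (0, 7) → (0, 14)

image vertices: (27/2, 16), (21/2, 8), (0, 14)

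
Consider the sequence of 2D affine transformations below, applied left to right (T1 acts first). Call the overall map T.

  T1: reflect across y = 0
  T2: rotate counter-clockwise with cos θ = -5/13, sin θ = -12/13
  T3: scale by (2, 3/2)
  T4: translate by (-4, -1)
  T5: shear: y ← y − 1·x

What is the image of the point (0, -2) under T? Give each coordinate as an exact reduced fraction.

T(p) = (-4/13, -24/13)

T1 reflect across y = 0: (0, -2) → (0, 2)
T2 rotate counter-clockwise with cos θ = -5/13, sin θ = -12/13: (0, 2) → (24/13, -10/13)
T3 scale by (2, 3/2): (24/13, -10/13) → (48/13, -15/13)
T4 translate by (-4, -1): (48/13, -15/13) → (-4/13, -28/13)
T5 shear: y ← y − 1·x: (-4/13, -28/13) → (-4/13, -24/13)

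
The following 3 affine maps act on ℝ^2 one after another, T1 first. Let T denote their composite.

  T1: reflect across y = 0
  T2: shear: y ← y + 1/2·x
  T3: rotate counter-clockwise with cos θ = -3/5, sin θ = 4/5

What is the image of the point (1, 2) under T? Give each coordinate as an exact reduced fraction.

T(p) = (3/5, 17/10)

T1 reflect across y = 0: (1, 2) → (1, -2)
T2 shear: y ← y + 1/2·x: (1, -2) → (1, -3/2)
T3 rotate counter-clockwise with cos θ = -3/5, sin θ = 4/5: (1, -3/2) → (3/5, 17/10)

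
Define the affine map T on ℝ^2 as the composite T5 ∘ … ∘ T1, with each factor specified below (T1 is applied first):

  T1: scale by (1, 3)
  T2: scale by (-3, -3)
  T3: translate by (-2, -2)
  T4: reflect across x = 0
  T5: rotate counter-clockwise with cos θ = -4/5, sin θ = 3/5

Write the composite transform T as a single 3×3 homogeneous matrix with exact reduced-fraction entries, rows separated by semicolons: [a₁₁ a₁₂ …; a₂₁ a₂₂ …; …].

T = [-12/5 27/5 -2/5; 9/5 36/5 14/5; 0 0 1]

T1 = [1 0 0; 0 3 0; 0 0 1]
T2·T1 = [-3 0 0; 0 -9 0; 0 0 1]
T3·…·T1 = [-3 0 -2; 0 -9 -2; 0 0 1]
T4·…·T1 = [3 0 2; 0 -9 -2; 0 0 1]
T5·…·T1 = [-12/5 27/5 -2/5; 9/5 36/5 14/5; 0 0 1]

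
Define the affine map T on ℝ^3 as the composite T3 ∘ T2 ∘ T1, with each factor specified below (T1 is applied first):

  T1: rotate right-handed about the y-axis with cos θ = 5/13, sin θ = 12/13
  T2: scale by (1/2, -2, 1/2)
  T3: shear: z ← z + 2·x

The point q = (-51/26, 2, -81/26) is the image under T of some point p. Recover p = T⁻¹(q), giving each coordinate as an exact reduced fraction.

p = (-3, -1, -3)

T1 = [5/13 0 12/13 0; 0 1 0 0; -12/13 0 5/13 0; 0 0 0 1]
T2·T1 = [5/26 0 6/13 0; 0 -2 0 0; -6/13 0 5/26 0; 0 0 0 1]
T3·…·T1 = [5/26 0 6/13 0; 0 -2 0 0; -1/13 0 29/26 0; 0 0 0 1]
det M = -1/2; M⁻¹ = [58/13 0 -24/13 0; 0 -1/2 0 0; 4/13 0 10/13 0; 0 0 0 1]
M⁻¹ · (-51/26, 2, -81/26)ᵀ = (-3, -1, -3)ᵀ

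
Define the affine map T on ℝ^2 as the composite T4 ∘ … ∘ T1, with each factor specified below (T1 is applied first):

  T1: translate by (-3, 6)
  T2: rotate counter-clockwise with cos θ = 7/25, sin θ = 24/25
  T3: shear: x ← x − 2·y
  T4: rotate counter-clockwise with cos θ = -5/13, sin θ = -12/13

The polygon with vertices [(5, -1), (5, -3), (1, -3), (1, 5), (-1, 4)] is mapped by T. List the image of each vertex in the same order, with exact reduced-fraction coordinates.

image vertices: (2356/325, 2849/325), (1808/325, 2007/325), (-164/325, 519/325), (156/25, 299/25), (768/325, 2722/325)

T1 translate by (-3, 6): (5, -1) → (2, 5); (5, -3) → (2, 3); (1, -3) → (-2, 3); (1, 5) → (-2, 11); (-1, 4) → (-4, 10)
T2 rotate counter-clockwise with cos θ = 7/25, sin θ = 24/25: (2, 5) → (-106/25, 83/25); (2, 3) → (-58/25, 69/25); (-2, 3) → (-86/25, -27/25); (-2, 11) → (-278/25, 29/25); (-4, 10) → (-268/25, -26/25)
T3 shear: x ← x − 2·y: (-106/25, 83/25) → (-272/25, 83/25); (-58/25, 69/25) → (-196/25, 69/25); (-86/25, -27/25) → (-32/25, -27/25); (-278/25, 29/25) → (-336/25, 29/25); (-268/25, -26/25) → (-216/25, -26/25)
T4 rotate counter-clockwise with cos θ = -5/13, sin θ = -12/13: (-272/25, 83/25) → (2356/325, 2849/325); (-196/25, 69/25) → (1808/325, 2007/325); (-32/25, -27/25) → (-164/325, 519/325); (-336/25, 29/25) → (156/25, 299/25); (-216/25, -26/25) → (768/325, 2722/325)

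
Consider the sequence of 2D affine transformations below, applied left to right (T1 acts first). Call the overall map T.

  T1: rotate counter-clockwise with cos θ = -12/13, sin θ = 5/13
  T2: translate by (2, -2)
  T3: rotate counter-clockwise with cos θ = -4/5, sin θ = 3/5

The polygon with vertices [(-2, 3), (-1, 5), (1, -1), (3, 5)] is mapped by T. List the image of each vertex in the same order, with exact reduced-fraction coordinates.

image vertices: (76/65, 393/65), (17/5, 31/5), (-49/65, 93/65), (353/65, 179/65)

T1 rotate counter-clockwise with cos θ = -12/13, sin θ = 5/13: (-2, 3) → (9/13, -46/13); (-1, 5) → (-1, -5); (1, -1) → (-7/13, 17/13); (3, 5) → (-61/13, -45/13)
T2 translate by (2, -2): (9/13, -46/13) → (35/13, -72/13); (-1, -5) → (1, -7); (-7/13, 17/13) → (19/13, -9/13); (-61/13, -45/13) → (-35/13, -71/13)
T3 rotate counter-clockwise with cos θ = -4/5, sin θ = 3/5: (35/13, -72/13) → (76/65, 393/65); (1, -7) → (17/5, 31/5); (19/13, -9/13) → (-49/65, 93/65); (-35/13, -71/13) → (353/65, 179/65)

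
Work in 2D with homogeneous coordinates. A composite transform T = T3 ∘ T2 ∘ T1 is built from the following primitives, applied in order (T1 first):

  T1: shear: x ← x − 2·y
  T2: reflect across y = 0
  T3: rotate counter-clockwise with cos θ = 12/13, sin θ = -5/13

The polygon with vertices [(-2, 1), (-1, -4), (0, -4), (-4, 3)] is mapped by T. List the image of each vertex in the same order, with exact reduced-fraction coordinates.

T1 shear: x ← x − 2·y: (-2, 1) → (-4, 1); (-1, -4) → (7, -4); (0, -4) → (8, -4); (-4, 3) → (-10, 3)
T2 reflect across y = 0: (-4, 1) → (-4, -1); (7, -4) → (7, 4); (8, -4) → (8, 4); (-10, 3) → (-10, -3)
T3 rotate counter-clockwise with cos θ = 12/13, sin θ = -5/13: (-4, -1) → (-53/13, 8/13); (7, 4) → (8, 1); (8, 4) → (116/13, 8/13); (-10, -3) → (-135/13, 14/13)

image vertices: (-53/13, 8/13), (8, 1), (116/13, 8/13), (-135/13, 14/13)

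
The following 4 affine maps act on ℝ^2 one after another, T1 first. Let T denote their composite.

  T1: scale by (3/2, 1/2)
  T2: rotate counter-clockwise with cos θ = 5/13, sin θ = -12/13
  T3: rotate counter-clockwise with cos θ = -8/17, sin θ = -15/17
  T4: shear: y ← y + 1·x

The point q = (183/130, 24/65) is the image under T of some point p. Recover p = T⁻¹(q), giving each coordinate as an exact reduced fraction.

T1 = [3/2 0 0; 0 1/2 0; 0 0 1]
T2·T1 = [15/26 6/13 0; -18/13 5/26 0; 0 0 1]
T3·…·T1 = [-330/221 -21/442 0; 63/442 -110/221 0; 0 0 1]
T4·…·T1 = [-330/221 -21/442 0; -597/442 -241/442 0; 0 0 1]
det M = 3/4; M⁻¹ = [-482/663 14/221 0; 398/221 -440/221 0; 0 0 1]
M⁻¹ · (183/130, 24/65)ᵀ = (-1, 9/5)ᵀ

p = (-1, 9/5)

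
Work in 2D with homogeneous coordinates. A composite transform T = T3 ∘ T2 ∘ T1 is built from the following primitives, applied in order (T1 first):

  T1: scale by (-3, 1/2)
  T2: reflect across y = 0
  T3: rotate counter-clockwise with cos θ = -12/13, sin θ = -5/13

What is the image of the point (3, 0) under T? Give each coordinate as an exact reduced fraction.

T1 scale by (-3, 1/2): (3, 0) → (-9, 0)
T2 reflect across y = 0: (-9, 0) → (-9, 0)
T3 rotate counter-clockwise with cos θ = -12/13, sin θ = -5/13: (-9, 0) → (108/13, 45/13)

T(p) = (108/13, 45/13)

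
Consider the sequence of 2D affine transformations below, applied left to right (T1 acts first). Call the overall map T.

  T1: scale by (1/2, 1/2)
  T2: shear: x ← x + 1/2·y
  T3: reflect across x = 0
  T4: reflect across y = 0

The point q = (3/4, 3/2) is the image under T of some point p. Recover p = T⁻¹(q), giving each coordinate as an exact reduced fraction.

p = (0, -3)

T1 = [1/2 0 0; 0 1/2 0; 0 0 1]
T2·T1 = [1/2 1/4 0; 0 1/2 0; 0 0 1]
T3·…·T1 = [-1/2 -1/4 0; 0 1/2 0; 0 0 1]
T4·…·T1 = [-1/2 -1/4 0; 0 -1/2 0; 0 0 1]
det M = 1/4; M⁻¹ = [-2 1 0; 0 -2 0; 0 0 1]
M⁻¹ · (3/4, 3/2)ᵀ = (0, -3)ᵀ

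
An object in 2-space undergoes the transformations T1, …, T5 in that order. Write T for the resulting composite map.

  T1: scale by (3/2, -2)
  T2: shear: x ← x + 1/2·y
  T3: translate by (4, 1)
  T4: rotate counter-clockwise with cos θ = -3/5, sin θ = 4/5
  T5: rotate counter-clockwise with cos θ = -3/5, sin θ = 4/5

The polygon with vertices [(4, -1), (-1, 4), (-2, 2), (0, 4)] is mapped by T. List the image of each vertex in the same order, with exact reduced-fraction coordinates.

T1 scale by (3/2, -2): (4, -1) → (6, 2); (-1, 4) → (-3/2, -8); (-2, 2) → (-3, -4); (0, 4) → (0, -8)
T2 shear: x ← x + 1/2·y: (6, 2) → (7, 2); (-3/2, -8) → (-11/2, -8); (-3, -4) → (-5, -4); (0, -8) → (-4, -8)
T3 translate by (4, 1): (7, 2) → (11, 3); (-11/2, -8) → (-3/2, -7); (-5, -4) → (-1, -3); (-4, -8) → (0, -7)
T4 rotate counter-clockwise with cos θ = -3/5, sin θ = 4/5: (11, 3) → (-9, 7); (-3/2, -7) → (13/2, 3); (-1, -3) → (3, 1); (0, -7) → (28/5, 21/5)
T5 rotate counter-clockwise with cos θ = -3/5, sin θ = 4/5: (-9, 7) → (-1/5, -57/5); (13/2, 3) → (-63/10, 17/5); (3, 1) → (-13/5, 9/5); (28/5, 21/5) → (-168/25, 49/25)

image vertices: (-1/5, -57/5), (-63/10, 17/5), (-13/5, 9/5), (-168/25, 49/25)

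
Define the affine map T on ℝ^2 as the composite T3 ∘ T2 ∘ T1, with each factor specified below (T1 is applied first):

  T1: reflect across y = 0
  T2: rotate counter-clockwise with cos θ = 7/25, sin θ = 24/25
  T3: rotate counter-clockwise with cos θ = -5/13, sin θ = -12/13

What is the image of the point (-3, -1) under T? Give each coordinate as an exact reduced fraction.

T(p) = (-111/65, 173/65)

T1 reflect across y = 0: (-3, -1) → (-3, 1)
T2 rotate counter-clockwise with cos θ = 7/25, sin θ = 24/25: (-3, 1) → (-9/5, -13/5)
T3 rotate counter-clockwise with cos θ = -5/13, sin θ = -12/13: (-9/5, -13/5) → (-111/65, 173/65)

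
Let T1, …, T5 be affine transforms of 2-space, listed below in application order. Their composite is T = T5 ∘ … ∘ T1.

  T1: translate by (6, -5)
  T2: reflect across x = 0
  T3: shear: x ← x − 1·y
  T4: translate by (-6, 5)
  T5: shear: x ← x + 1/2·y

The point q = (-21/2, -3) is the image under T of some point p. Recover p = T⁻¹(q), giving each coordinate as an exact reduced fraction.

p = (5, -3)

T1 = [1 0 6; 0 1 -5; 0 0 1]
T2·T1 = [-1 0 -6; 0 1 -5; 0 0 1]
T3·…·T1 = [-1 -1 -1; 0 1 -5; 0 0 1]
T4·…·T1 = [-1 -1 -7; 0 1 0; 0 0 1]
T5·…·T1 = [-1 -1/2 -7; 0 1 0; 0 0 1]
det M = -1; M⁻¹ = [-1 -1/2 -7; 0 1 0; 0 0 1]
M⁻¹ · (-21/2, -3)ᵀ = (5, -3)ᵀ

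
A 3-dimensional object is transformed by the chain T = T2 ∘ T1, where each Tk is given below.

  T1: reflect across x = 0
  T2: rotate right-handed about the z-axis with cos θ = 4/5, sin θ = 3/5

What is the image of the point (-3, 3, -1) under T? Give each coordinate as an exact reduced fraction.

T1 reflect across x = 0: (-3, 3, -1) → (3, 3, -1)
T2 rotate right-handed about the z-axis with cos θ = 4/5, sin θ = 3/5: (3, 3, -1) → (3/5, 21/5, -1)

T(p) = (3/5, 21/5, -1)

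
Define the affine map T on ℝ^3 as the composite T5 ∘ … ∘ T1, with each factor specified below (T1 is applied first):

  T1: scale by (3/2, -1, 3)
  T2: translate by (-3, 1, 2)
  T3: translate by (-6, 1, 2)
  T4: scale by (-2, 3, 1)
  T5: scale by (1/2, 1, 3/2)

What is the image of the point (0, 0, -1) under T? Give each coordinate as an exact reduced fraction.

T(p) = (9, 6, 3/2)

T1 scale by (3/2, -1, 3): (0, 0, -1) → (0, 0, -3)
T2 translate by (-3, 1, 2): (0, 0, -3) → (-3, 1, -1)
T3 translate by (-6, 1, 2): (-3, 1, -1) → (-9, 2, 1)
T4 scale by (-2, 3, 1): (-9, 2, 1) → (18, 6, 1)
T5 scale by (1/2, 1, 3/2): (18, 6, 1) → (9, 6, 3/2)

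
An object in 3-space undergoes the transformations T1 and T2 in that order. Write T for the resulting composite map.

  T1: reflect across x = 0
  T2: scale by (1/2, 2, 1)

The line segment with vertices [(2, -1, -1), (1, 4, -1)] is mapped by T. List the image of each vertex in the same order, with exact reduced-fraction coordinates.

T1 reflect across x = 0: (2, -1, -1) → (-2, -1, -1); (1, 4, -1) → (-1, 4, -1)
T2 scale by (1/2, 2, 1): (-2, -1, -1) → (-1, -2, -1); (-1, 4, -1) → (-1/2, 8, -1)

image vertices: (-1, -2, -1), (-1/2, 8, -1)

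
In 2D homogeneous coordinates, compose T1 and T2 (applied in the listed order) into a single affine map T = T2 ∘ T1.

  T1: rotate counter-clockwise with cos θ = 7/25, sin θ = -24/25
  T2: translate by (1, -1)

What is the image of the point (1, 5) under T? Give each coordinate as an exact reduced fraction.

T(p) = (152/25, -14/25)

T1 rotate counter-clockwise with cos θ = 7/25, sin θ = -24/25: (1, 5) → (127/25, 11/25)
T2 translate by (1, -1): (127/25, 11/25) → (152/25, -14/25)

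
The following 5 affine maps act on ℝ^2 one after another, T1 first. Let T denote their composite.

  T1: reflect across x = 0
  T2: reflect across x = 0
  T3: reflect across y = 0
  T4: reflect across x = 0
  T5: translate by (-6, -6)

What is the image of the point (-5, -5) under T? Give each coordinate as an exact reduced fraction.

T(p) = (-1, -1)

T1 reflect across x = 0: (-5, -5) → (5, -5)
T2 reflect across x = 0: (5, -5) → (-5, -5)
T3 reflect across y = 0: (-5, -5) → (-5, 5)
T4 reflect across x = 0: (-5, 5) → (5, 5)
T5 translate by (-6, -6): (5, 5) → (-1, -1)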